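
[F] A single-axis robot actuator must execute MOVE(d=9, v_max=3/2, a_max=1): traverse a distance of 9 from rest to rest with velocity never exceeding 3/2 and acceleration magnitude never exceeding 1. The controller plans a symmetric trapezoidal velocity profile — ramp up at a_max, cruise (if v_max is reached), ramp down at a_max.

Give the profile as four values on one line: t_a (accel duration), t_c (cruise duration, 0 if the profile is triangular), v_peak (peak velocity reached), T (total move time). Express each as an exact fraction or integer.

t_a=3/2 t_c=9/2 v_peak=3/2 T=15/2

v_max²/a_max = (3/2)²/1 = 9/4
9 ≥ 9/4 ⇒ cruise phase
t_a = (3/2)/1 = 3/2; v_peak = 3/2
d_cruise = 9 − 9/4 = 27/4; t_c = (27/4)/(3/2) = 9/2
T = 2·3/2 + 9/2 = 15/2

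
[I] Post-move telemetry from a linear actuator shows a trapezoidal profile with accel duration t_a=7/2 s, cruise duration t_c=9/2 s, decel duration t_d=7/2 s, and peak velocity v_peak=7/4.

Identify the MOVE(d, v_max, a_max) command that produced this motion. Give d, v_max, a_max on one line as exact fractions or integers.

a_max = (7/4)/(7/2) = 1/2
d_a = ½·7/4·7/2 = 49/16; d_c = 7/4·9/2 = 63/8
d = 2·49/16 + 63/8 = 14
t_c = 9/2 > 0 → v_max = v_peak = 7/4

d=14 v_max=7/4 a_max=1/2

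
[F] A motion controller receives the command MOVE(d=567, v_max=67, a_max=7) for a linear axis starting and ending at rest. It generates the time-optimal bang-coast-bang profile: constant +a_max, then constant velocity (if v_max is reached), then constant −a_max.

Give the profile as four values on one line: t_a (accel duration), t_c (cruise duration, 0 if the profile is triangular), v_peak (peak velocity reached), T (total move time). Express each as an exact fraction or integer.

t_a=9 t_c=0 v_peak=63 T=18

(v_max)²/a_max = 67²/7 = 4489/7
567 < 4489/7 → triangular
v_peak = √(567·7) = √3969 = 63
t_a = 63/7 = 9; t_c = 0
T = 2·9 = 18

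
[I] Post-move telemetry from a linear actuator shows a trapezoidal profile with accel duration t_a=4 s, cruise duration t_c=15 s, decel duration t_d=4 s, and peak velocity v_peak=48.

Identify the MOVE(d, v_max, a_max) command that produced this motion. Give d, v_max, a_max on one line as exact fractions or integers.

d=912 v_max=48 a_max=12

a_max = 48/4 = 12
d_a = ½·48·4 = 96; d_c = 48·15 = 720
d = 2·96 + 720 = 912
t_c = 15 > 0 ⇒ limit active, v_max = 48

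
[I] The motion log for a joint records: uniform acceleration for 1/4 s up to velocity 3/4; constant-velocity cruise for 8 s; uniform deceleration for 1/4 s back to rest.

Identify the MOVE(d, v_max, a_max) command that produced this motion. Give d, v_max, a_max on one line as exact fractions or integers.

d=99/16 v_max=3/4 a_max=3

a_max = (3/4)/(1/4) = 3
d_a = ½·3/4·1/4 = 3/32; d_c = 3/4·8 = 6
d = 2·3/32 + 6 = 99/16
t_c = 8 > 0 so v_max = 3/4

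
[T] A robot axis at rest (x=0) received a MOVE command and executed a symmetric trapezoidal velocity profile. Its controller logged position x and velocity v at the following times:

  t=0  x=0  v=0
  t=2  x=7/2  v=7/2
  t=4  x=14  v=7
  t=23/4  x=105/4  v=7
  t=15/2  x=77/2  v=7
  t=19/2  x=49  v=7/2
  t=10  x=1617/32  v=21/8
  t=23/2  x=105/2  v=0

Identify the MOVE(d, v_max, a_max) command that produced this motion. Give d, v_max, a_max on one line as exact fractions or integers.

d=105/2 v_max=7 a_max=7/4

final state: t=23/2, x=105/2, v=0 → d = 105/2
a_max = (7/2−0)/(2−0) = 7/4
max v = 7 over t∈[4,15/2] → v_max = 7
check: 7·(4+7/2) = 105/2 ✓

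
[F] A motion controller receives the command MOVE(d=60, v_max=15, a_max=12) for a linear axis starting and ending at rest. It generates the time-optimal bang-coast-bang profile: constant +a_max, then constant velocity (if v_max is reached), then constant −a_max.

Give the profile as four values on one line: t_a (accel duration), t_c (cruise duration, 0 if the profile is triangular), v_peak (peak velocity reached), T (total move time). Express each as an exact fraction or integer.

t_a=5/4 t_c=11/4 v_peak=15 T=21/4

v_max²/a_max = 15²/12 = 75/4
60 ≥ 75/4 so v_max reached
t_a = 15/12 = 5/4; v_peak = 15
d_cruise = 60 − 75/4 = 165/4; t_c = (165/4)/15 = 11/4
T = 2·5/4 + 11/4 = 21/4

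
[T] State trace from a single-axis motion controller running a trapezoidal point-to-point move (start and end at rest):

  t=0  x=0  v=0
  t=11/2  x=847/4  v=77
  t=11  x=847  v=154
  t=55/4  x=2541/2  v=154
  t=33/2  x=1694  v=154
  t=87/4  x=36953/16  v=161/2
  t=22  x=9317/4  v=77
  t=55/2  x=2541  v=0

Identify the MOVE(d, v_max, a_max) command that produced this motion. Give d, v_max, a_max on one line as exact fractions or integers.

d=2541 v_max=154 a_max=14

final state: t=55/2, x=2541, v=0 → d = 2541
a_max = (77−0)/(11/2−0) = 14
max v = 154 over t∈[11,33/2] → v_max = 154
check: 154·(11+11/2) = 2541 ✓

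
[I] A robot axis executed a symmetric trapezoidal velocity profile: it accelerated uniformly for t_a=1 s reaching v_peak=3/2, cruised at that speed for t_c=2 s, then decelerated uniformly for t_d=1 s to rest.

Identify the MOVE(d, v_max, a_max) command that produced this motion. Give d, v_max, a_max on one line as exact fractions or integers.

a_max = (3/2)/1 = 3/2
d_a = ½·3/2·1 = 3/4; d_c = 3/2·2 = 3
d = 2·3/4 + 3 = 9/2
t_c = 2 > 0 ⇒ limit active, v_max = 3/2

d=9/2 v_max=3/2 a_max=3/2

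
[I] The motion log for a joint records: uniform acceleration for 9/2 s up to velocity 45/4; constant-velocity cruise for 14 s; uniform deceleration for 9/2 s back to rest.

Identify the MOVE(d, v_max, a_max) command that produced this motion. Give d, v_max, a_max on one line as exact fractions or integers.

d=1665/8 v_max=45/4 a_max=5/2

a_max = (45/4)/(9/2) = 5/2
d_a = ½·45/4·9/2 = 405/16; d_c = 45/4·14 = 315/2
d = 2·405/16 + 315/2 = 1665/8
t_c = 14 > 0 so v_max = 45/4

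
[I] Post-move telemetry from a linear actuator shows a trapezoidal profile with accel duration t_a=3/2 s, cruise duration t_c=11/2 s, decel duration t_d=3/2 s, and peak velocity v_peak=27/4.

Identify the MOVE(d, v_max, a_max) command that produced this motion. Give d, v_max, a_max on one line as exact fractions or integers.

d=189/4 v_max=27/4 a_max=9/2

a_max = (27/4)/(3/2) = 9/2
d_a = ½·27/4·3/2 = 81/16; d_c = 27/4·11/2 = 297/8
d = 2·81/16 + 297/8 = 189/4
t_c = 11/2 > 0 ⇒ limit active, v_max = 27/4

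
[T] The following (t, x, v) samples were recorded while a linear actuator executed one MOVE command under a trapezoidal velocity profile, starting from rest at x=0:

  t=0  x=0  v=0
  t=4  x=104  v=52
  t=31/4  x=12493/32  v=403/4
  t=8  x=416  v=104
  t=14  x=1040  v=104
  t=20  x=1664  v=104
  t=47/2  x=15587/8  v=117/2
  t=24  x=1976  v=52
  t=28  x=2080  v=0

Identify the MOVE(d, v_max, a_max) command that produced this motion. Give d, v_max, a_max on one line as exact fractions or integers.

d=2080 v_max=104 a_max=13

final state: t=28, x=2080, v=0 → d = 2080
a_max = (52−0)/(4−0) = 13
max v = 104 over t∈[8,20] → v_max = 104
check: 104·(8+12) = 2080 ✓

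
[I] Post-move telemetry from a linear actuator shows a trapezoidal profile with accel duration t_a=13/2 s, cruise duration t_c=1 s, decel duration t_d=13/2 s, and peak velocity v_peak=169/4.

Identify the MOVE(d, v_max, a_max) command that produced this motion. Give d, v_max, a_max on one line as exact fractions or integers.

d=2535/8 v_max=169/4 a_max=13/2

a_max = (169/4)/(13/2) = 13/2
d_a = ½·169/4·13/2 = 2197/16; d_c = 169/4·1 = 169/4
d = 2·2197/16 + 169/4 = 2535/8
t_c = 1 > 0 → v_max = v_peak = 169/4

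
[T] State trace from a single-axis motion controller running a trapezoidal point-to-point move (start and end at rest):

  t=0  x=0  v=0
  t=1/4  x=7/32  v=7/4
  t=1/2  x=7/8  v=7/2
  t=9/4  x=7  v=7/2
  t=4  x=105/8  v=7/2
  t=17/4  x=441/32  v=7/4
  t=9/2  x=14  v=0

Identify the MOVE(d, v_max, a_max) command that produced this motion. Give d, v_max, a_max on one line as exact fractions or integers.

final state: t=9/2, x=14, v=0 → d = 14
a_max = (7/4−0)/(1/4−0) = 7
max v = 7/2 over t∈[1/2,4] → v_max = 7/2
check: 7/2·(1/2+7/2) = 14 ✓

d=14 v_max=7/2 a_max=7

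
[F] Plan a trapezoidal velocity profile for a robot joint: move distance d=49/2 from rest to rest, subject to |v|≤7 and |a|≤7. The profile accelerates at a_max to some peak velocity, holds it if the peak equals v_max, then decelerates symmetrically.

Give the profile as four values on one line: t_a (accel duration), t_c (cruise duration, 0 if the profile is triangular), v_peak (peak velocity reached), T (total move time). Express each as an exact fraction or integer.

(v_max)²/a_max = 7²/7 = 7
49/2 ≥ 7 so v_max reached
t_a = 7/7 = 1; v_peak = 7
d_cruise = 49/2 − 7 = 35/2; t_c = (35/2)/7 = 5/2
T = 2·1 + 5/2 = 9/2

t_a=1 t_c=5/2 v_peak=7 T=9/2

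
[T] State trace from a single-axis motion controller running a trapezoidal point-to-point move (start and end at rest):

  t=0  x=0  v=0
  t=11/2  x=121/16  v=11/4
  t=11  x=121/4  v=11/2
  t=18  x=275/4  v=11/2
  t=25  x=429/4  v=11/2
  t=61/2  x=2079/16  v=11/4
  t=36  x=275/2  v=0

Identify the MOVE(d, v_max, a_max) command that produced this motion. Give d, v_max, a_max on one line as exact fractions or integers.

final state: t=36, x=275/2, v=0 → d = 275/2
a_max = (11/4−0)/(11/2−0) = 1/2
max v = 11/2 over t∈[11,25] → v_max = 11/2
check: 11/2·(11+14) = 275/2 ✓

d=275/2 v_max=11/2 a_max=1/2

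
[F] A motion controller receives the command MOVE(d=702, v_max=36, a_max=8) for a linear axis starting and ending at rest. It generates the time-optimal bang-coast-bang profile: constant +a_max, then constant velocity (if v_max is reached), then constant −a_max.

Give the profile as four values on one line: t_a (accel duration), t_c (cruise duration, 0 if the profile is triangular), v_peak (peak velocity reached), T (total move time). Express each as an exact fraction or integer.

t_a=9/2 t_c=15 v_peak=36 T=24

vₘ²/aₘ = 36²/8 = 162
702 ≥ 162 → trapezoidal
t_a = 36/8 = 9/2; v_peak = 36
d_cruise = 702 − 162 = 540; t_c = 540/36 = 15
T = 2·9/2 + 15 = 24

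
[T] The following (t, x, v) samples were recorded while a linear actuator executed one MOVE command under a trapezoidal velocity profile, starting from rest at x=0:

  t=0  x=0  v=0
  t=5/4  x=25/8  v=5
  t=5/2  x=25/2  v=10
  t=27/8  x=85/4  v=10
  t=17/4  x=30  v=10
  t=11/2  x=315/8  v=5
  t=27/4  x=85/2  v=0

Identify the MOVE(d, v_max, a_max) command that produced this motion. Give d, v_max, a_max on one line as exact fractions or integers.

final state: t=27/4, x=85/2, v=0 → d = 85/2
a_max = (5−0)/(5/4−0) = 4
max v = 10 over t∈[5/2,17/4] → v_max = 10
check: 10·(5/2+7/4) = 85/2 ✓

d=85/2 v_max=10 a_max=4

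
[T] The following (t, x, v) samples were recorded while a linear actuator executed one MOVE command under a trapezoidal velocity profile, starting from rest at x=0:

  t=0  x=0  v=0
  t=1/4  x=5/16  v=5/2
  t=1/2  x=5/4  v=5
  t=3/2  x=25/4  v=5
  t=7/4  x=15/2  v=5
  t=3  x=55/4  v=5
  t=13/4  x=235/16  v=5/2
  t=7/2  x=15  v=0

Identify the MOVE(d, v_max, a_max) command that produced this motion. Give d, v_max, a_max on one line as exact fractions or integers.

final state: t=7/2, x=15, v=0 → d = 15
a_max = (5/2−0)/(1/4−0) = 10
max v = 5 over t∈[1/2,3] → v_max = 5
check: 5·(1/2+5/2) = 15 ✓

d=15 v_max=5 a_max=10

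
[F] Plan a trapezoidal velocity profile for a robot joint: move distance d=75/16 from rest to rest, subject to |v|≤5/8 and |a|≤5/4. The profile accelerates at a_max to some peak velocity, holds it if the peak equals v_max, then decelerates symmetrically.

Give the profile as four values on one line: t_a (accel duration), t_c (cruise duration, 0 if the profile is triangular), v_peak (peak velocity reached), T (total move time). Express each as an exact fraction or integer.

t_a=1/2 t_c=7 v_peak=5/8 T=8

vₘ²/aₘ = (5/8)²/(5/4) = 5/16
75/16 ≥ 5/16 so v_max reached
t_a = (5/8)/(5/4) = 1/2; v_peak = 5/8
d_cruise = 75/16 − 5/16 = 35/8; t_c = (35/8)/(5/8) = 7
T = 2·1/2 + 7 = 8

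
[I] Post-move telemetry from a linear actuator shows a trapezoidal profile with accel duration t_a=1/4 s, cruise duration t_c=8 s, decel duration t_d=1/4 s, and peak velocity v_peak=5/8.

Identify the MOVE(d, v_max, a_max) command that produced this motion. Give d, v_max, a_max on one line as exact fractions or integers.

a_max = (5/8)/(1/4) = 5/2
d_a = ½·5/8·1/4 = 5/64; d_c = 5/8·8 = 5
d = 2·5/64 + 5 = 165/32
t_c = 8 > 0 so v_max = 5/8

d=165/32 v_max=5/8 a_max=5/2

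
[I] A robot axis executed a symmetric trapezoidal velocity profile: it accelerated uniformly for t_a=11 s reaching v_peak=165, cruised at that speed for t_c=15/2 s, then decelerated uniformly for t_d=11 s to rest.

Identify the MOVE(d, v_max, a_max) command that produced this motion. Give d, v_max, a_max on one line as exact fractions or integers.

d=6105/2 v_max=165 a_max=15

a_max = 165/11 = 15
d_a = ½·165·11 = 1815/2; d_c = 165·15/2 = 2475/2
d = 2·1815/2 + 2475/2 = 6105/2
t_c = 15/2 > 0 ⇒ limit active, v_max = 165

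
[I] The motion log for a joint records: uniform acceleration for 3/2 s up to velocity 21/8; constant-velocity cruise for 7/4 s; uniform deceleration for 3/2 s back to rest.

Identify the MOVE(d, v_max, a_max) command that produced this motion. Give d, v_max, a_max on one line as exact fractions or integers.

a_max = (21/8)/(3/2) = 7/4
d_a = ½·21/8·3/2 = 63/32; d_c = 21/8·7/4 = 147/32
d = 2·63/32 + 147/32 = 273/32
t_c = 7/4 > 0 so v_max = 21/8

d=273/32 v_max=21/8 a_max=7/4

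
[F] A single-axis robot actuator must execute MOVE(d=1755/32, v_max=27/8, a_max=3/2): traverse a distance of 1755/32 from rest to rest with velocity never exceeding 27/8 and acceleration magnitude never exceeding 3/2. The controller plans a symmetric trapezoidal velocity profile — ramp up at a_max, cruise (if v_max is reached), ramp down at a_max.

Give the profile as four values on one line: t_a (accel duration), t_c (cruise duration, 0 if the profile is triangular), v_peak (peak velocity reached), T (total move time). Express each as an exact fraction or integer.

t_a=9/4 t_c=14 v_peak=27/8 T=37/2

vₘ²/aₘ = (27/8)²/(3/2) = 243/32
1755/32 ≥ 243/32 ⇒ cruise phase
t_a = (27/8)/(3/2) = 9/4; v_peak = 27/8
d_cruise = 1755/32 − 243/32 = 189/4; t_c = (189/4)/(27/8) = 14
T = 2·9/4 + 14 = 37/2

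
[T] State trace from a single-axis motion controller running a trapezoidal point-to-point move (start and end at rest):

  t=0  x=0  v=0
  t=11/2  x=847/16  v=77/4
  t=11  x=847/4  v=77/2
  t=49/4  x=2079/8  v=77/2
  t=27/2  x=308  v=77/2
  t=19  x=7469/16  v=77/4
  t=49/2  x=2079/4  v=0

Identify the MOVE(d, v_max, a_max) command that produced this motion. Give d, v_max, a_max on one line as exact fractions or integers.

final state: t=49/2, x=2079/4, v=0 → d = 2079/4
a_max = (77/4−0)/(11/2−0) = 7/2
max v = 77/2 over t∈[11,27/2] → v_max = 77/2
check: 77/2·(11+5/2) = 2079/4 ✓

d=2079/4 v_max=77/2 a_max=7/2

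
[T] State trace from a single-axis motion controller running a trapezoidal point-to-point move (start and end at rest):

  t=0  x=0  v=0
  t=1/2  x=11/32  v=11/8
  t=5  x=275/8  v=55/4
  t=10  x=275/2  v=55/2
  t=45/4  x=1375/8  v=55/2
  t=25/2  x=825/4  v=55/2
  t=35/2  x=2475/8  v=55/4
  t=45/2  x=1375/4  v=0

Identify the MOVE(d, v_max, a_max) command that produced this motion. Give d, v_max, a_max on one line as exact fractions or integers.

final state: t=45/2, x=1375/4, v=0 → d = 1375/4
a_max = (11/8−0)/(1/2−0) = 11/4
max v = 55/2 over t∈[10,25/2] → v_max = 55/2
check: 55/2·(10+5/2) = 1375/4 ✓

d=1375/4 v_max=55/2 a_max=11/4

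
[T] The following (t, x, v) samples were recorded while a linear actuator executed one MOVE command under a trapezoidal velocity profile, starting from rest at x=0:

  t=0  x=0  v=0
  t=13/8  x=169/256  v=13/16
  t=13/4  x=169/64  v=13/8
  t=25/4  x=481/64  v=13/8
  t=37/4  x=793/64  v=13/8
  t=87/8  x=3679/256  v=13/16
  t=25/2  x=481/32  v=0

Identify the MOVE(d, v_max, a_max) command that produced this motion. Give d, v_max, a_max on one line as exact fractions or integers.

final state: t=25/2, x=481/32, v=0 → d = 481/32
a_max = (13/16−0)/(13/8−0) = 1/2
max v = 13/8 over t∈[13/4,37/4] → v_max = 13/8
check: 13/8·(13/4+6) = 481/32 ✓

d=481/32 v_max=13/8 a_max=1/2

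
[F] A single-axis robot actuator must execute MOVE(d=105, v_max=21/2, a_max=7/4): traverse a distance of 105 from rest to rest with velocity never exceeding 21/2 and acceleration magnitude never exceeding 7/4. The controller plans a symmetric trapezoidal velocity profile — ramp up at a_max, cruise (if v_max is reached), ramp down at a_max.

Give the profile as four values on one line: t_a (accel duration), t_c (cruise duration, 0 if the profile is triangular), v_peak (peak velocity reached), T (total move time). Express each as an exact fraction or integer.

vₘ²/aₘ = (21/2)²/(7/4) = 63
105 ≥ 63 → trapezoidal
t_a = (21/2)/(7/4) = 6; v_peak = 21/2
d_cruise = 105 − 63 = 42; t_c = 42/(21/2) = 4
T = 2·6 + 4 = 16

t_a=6 t_c=4 v_peak=21/2 T=16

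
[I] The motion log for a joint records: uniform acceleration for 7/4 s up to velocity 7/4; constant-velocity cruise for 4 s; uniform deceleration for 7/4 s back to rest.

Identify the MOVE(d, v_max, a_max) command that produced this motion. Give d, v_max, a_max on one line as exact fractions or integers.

a_max = (7/4)/(7/4) = 1
d_a = ½·7/4·7/4 = 49/32; d_c = 7/4·4 = 7
d = 2·49/32 + 7 = 161/16
t_c = 4 > 0 → v_max = v_peak = 7/4

d=161/16 v_max=7/4 a_max=1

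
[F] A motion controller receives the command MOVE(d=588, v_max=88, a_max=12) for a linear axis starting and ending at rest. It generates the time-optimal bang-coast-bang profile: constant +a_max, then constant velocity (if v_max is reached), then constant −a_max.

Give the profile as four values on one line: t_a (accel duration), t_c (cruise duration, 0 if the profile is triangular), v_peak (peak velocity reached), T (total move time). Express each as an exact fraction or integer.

t_a=7 t_c=0 v_peak=84 T=14

vₘ²/aₘ = 88²/12 = 1936/3
588 < 1936/3 → triangular
v_peak = √(588·12) = √7056 = 84
t_a = 84/12 = 7; t_c = 0
T = 2·7 = 14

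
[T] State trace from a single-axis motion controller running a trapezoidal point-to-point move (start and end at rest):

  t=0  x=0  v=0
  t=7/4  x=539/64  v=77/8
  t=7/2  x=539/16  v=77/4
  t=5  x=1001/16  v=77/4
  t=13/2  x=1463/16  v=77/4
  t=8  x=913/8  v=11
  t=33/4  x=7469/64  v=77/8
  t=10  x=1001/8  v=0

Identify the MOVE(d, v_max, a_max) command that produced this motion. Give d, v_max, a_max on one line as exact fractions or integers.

final state: t=10, x=1001/8, v=0 → d = 1001/8
a_max = (77/8−0)/(7/4−0) = 11/2
max v = 77/4 over t∈[7/2,13/2] → v_max = 77/4
check: 77/4·(7/2+3) = 1001/8 ✓

d=1001/8 v_max=77/4 a_max=11/2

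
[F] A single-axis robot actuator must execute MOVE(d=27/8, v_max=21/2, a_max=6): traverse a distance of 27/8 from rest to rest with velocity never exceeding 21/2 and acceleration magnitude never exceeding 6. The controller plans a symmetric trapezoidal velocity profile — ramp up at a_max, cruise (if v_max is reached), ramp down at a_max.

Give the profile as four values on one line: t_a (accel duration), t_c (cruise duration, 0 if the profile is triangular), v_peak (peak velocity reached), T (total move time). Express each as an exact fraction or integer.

v_max²/a_max = (21/2)²/6 = 147/8
27/8 < 147/8 → triangular
v_peak = √(27/8·6) = √(81/4) = 9/2
t_a = (9/2)/6 = 3/4; t_c = 0
T = 2·3/4 = 3/2

t_a=3/4 t_c=0 v_peak=9/2 T=3/2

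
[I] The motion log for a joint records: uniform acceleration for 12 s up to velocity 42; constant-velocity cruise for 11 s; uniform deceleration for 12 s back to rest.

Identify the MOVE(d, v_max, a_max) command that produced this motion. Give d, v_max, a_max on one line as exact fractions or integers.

d=966 v_max=42 a_max=7/2

a_max = 42/12 = 7/2
d_a = ½·42·12 = 252; d_c = 42·11 = 462
d = 2·252 + 462 = 966
t_c = 11 > 0 → v_max = v_peak = 42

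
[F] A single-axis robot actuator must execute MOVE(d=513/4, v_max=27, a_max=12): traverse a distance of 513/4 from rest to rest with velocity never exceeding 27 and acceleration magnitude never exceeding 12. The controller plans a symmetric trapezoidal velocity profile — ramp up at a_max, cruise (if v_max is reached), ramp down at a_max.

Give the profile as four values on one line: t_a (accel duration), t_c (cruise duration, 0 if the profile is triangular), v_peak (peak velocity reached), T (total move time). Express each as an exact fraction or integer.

t_a=9/4 t_c=5/2 v_peak=27 T=7

v_max²/a_max = 27²/12 = 243/4
513/4 ≥ 243/4 → trapezoidal
t_a = 27/12 = 9/4; v_peak = 27
d_cruise = 513/4 − 243/4 = 135/2; t_c = (135/2)/27 = 5/2
T = 2·9/4 + 5/2 = 7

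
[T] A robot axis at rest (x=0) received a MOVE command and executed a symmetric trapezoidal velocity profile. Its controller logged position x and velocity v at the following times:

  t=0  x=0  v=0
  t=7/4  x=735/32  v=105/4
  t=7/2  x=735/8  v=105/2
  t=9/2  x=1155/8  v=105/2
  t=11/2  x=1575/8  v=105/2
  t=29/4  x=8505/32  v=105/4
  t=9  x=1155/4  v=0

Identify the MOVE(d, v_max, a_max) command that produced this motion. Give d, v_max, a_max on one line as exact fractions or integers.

final state: t=9, x=1155/4, v=0 → d = 1155/4
a_max = (105/4−0)/(7/4−0) = 15
max v = 105/2 over t∈[7/2,11/2] → v_max = 105/2
check: 105/2·(7/2+2) = 1155/4 ✓

d=1155/4 v_max=105/2 a_max=15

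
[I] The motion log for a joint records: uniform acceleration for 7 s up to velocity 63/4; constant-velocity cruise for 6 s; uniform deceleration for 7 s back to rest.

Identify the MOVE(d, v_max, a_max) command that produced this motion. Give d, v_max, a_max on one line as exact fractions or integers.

d=819/4 v_max=63/4 a_max=9/4

a_max = (63/4)/7 = 9/4
d_a = ½·63/4·7 = 441/8; d_c = 63/4·6 = 189/2
d = 2·441/8 + 189/2 = 819/4
t_c = 6 > 0 ⇒ limit active, v_max = 63/4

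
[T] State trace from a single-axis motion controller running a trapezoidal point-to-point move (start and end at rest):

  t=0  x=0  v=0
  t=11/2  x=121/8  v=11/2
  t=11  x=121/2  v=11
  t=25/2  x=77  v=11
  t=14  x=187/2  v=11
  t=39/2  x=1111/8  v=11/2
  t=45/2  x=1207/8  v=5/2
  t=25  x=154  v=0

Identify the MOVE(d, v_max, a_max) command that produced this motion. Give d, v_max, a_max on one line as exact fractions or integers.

d=154 v_max=11 a_max=1

final state: t=25, x=154, v=0 → d = 154
a_max = (11/2−0)/(11/2−0) = 1
max v = 11 over t∈[11,14] → v_max = 11
check: 11·(11+3) = 154 ✓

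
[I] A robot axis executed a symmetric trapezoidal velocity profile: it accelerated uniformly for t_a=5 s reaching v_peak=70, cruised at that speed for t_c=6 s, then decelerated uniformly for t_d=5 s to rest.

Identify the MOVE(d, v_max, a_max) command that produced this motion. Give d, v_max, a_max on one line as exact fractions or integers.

a_max = 70/5 = 14
d_a = ½·70·5 = 175; d_c = 70·6 = 420
d = 2·175 + 420 = 770
t_c = 6 > 0 ⇒ limit active, v_max = 70

d=770 v_max=70 a_max=14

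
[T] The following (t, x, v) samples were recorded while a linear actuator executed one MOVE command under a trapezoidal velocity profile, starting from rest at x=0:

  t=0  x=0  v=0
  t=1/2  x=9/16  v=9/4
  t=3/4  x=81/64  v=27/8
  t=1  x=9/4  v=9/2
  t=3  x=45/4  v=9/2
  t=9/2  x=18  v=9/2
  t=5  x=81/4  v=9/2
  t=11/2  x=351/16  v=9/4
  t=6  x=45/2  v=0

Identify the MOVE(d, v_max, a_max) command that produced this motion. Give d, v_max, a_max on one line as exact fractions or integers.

final state: t=6, x=45/2, v=0 → d = 45/2
a_max = (9/4−0)/(1/2−0) = 9/2
max v = 9/2 over t∈[1,5] → v_max = 9/2
check: 9/2·(1+4) = 45/2 ✓

d=45/2 v_max=9/2 a_max=9/2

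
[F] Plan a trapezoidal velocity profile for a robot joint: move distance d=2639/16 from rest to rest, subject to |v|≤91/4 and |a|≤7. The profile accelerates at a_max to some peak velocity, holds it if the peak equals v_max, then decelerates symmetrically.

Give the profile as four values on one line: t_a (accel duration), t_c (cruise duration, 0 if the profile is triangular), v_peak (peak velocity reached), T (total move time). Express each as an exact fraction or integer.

vₘ²/aₘ = (91/4)²/7 = 1183/16
2639/16 ≥ 1183/16 ⇒ cruise phase
t_a = (91/4)/7 = 13/4; v_peak = 91/4
d_cruise = 2639/16 − 1183/16 = 91; t_c = 91/(91/4) = 4
T = 2·13/4 + 4 = 21/2

t_a=13/4 t_c=4 v_peak=91/4 T=21/2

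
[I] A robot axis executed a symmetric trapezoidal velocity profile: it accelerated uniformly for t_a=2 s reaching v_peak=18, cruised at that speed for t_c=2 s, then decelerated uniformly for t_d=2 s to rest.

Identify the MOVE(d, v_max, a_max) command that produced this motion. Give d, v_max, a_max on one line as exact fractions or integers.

d=72 v_max=18 a_max=9

a_max = 18/2 = 9
d_a = ½·18·2 = 18; d_c = 18·2 = 36
d = 2·18 + 36 = 72
t_c = 2 > 0 so v_max = 18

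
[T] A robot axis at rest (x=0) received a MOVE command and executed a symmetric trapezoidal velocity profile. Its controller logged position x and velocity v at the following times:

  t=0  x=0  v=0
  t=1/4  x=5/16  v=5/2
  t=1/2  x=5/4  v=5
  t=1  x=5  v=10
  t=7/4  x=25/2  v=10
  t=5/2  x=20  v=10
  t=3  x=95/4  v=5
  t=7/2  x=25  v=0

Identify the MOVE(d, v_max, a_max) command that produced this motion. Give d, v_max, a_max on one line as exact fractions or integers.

d=25 v_max=10 a_max=10

final state: t=7/2, x=25, v=0 → d = 25
a_max = (5/2−0)/(1/4−0) = 10
max v = 10 over t∈[1,5/2] → v_max = 10
check: 10·(1+3/2) = 25 ✓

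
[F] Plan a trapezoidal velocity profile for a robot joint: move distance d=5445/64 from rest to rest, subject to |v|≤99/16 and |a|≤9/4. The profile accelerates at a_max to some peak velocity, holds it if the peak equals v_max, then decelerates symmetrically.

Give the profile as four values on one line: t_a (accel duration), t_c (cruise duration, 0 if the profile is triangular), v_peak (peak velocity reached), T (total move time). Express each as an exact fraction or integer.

t_a=11/4 t_c=11 v_peak=99/16 T=33/2

v_max²/a_max = (99/16)²/(9/4) = 1089/64
5445/64 ≥ 1089/64 → trapezoidal
t_a = (99/16)/(9/4) = 11/4; v_peak = 99/16
d_cruise = 5445/64 − 1089/64 = 1089/16; t_c = (1089/16)/(99/16) = 11
T = 2·11/4 + 11 = 33/2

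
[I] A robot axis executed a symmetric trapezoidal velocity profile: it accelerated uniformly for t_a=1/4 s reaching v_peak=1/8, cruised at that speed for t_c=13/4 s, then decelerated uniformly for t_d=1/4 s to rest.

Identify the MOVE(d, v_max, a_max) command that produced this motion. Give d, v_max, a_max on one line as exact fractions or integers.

a_max = (1/8)/(1/4) = 1/2
d_a = ½·1/8·1/4 = 1/64; d_c = 1/8·13/4 = 13/32
d = 2·1/64 + 13/32 = 7/16
t_c = 13/4 > 0 so v_max = 1/8

d=7/16 v_max=1/8 a_max=1/2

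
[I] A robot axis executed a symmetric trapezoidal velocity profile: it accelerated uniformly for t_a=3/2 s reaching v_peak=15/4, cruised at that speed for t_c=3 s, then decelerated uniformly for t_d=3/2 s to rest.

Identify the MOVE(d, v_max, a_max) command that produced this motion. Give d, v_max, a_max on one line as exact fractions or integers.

a_max = (15/4)/(3/2) = 5/2
d_a = ½·15/4·3/2 = 45/16; d_c = 15/4·3 = 45/4
d = 2·45/16 + 45/4 = 135/8
t_c = 3 > 0 so v_max = 15/4

d=135/8 v_max=15/4 a_max=5/2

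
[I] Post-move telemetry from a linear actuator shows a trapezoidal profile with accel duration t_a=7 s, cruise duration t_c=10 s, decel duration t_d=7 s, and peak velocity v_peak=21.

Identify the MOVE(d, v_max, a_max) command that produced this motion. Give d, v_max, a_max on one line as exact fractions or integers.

a_max = 21/7 = 3
d_a = ½·21·7 = 147/2; d_c = 21·10 = 210
d = 2·147/2 + 210 = 357
t_c = 10 > 0 ⇒ limit active, v_max = 21

d=357 v_max=21 a_max=3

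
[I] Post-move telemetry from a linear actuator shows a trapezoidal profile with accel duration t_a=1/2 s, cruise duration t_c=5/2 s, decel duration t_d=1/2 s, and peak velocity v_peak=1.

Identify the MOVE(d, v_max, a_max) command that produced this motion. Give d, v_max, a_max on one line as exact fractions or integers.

a_max = 1/(1/2) = 2
d_a = ½·1·1/2 = 1/4; d_c = 1·5/2 = 5/2
d = 2·1/4 + 5/2 = 3
t_c = 5/2 > 0 → v_max = v_peak = 1

d=3 v_max=1 a_max=2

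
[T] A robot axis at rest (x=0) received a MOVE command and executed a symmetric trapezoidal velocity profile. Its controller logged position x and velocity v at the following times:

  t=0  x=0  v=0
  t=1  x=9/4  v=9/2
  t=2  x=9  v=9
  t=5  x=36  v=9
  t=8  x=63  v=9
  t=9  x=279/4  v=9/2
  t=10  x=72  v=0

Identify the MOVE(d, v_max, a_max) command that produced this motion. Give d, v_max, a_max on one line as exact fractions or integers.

d=72 v_max=9 a_max=9/2

final state: t=10, x=72, v=0 → d = 72
a_max = (9/2−0)/(1−0) = 9/2
max v = 9 over t∈[2,8] → v_max = 9
check: 9·(2+6) = 72 ✓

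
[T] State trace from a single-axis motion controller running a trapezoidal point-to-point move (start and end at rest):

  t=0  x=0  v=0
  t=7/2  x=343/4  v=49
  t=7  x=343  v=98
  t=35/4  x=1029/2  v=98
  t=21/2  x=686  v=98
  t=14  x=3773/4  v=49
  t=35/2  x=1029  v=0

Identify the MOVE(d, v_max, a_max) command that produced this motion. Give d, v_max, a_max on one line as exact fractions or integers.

d=1029 v_max=98 a_max=14

final state: t=35/2, x=1029, v=0 → d = 1029
a_max = (49−0)/(7/2−0) = 14
max v = 98 over t∈[7,21/2] → v_max = 98
check: 98·(7+7/2) = 1029 ✓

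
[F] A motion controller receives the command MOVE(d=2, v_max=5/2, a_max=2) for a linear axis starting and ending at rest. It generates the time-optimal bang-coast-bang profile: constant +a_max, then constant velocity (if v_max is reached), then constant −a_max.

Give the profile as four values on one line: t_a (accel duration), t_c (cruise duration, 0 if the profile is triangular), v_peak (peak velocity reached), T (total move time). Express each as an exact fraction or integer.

v_max²/a_max = (5/2)²/2 = 25/8
2 < 25/8 ⇒ no cruise
v_peak = √(2·2) = √4 = 2
t_a = 2/2 = 1; t_c = 0
T = 2·1 = 2

t_a=1 t_c=0 v_peak=2 T=2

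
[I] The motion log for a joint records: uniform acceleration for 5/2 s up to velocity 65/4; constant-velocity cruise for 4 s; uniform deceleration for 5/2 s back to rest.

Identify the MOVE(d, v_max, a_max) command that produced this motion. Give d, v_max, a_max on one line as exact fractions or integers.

a_max = (65/4)/(5/2) = 13/2
d_a = ½·65/4·5/2 = 325/16; d_c = 65/4·4 = 65
d = 2·325/16 + 65 = 845/8
t_c = 4 > 0 ⇒ limit active, v_max = 65/4

d=845/8 v_max=65/4 a_max=13/2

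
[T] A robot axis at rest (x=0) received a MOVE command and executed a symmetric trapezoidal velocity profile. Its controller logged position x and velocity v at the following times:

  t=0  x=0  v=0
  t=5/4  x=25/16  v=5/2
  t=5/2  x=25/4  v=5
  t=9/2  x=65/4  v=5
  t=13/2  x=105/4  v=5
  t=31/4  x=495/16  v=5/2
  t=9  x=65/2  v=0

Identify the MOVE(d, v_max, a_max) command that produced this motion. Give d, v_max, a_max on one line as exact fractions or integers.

final state: t=9, x=65/2, v=0 → d = 65/2
a_max = (5/2−0)/(5/4−0) = 2
max v = 5 over t∈[5/2,13/2] → v_max = 5
check: 5·(5/2+4) = 65/2 ✓

d=65/2 v_max=5 a_max=2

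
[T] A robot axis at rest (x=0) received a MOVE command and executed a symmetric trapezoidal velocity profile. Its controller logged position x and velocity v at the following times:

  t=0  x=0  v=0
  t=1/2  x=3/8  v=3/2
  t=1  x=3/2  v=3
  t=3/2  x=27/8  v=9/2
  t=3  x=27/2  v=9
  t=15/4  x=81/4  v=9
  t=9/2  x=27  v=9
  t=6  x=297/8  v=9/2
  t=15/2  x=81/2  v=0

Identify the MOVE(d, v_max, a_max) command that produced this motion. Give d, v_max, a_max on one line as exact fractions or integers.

d=81/2 v_max=9 a_max=3

final state: t=15/2, x=81/2, v=0 → d = 81/2
a_max = (3/2−0)/(1/2−0) = 3
max v = 9 over t∈[3,9/2] → v_max = 9
check: 9·(3+3/2) = 81/2 ✓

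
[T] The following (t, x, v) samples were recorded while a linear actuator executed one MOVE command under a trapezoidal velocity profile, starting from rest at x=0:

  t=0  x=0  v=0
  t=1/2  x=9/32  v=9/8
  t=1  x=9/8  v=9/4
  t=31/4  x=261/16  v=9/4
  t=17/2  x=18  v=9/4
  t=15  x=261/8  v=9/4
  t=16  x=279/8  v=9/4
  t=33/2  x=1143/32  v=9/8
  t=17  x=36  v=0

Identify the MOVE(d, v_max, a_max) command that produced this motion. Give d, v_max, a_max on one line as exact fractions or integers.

final state: t=17, x=36, v=0 → d = 36
a_max = (9/8−0)/(1/2−0) = 9/4
max v = 9/4 over t∈[1,16] → v_max = 9/4
check: 9/4·(1+15) = 36 ✓

d=36 v_max=9/4 a_max=9/4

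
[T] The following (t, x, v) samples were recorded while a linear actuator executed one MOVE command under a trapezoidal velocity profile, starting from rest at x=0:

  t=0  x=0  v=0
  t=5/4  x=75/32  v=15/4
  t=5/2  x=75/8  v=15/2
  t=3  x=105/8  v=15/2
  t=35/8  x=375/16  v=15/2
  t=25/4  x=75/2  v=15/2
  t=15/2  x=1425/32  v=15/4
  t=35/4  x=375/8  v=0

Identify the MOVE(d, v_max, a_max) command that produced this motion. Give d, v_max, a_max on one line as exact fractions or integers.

d=375/8 v_max=15/2 a_max=3

final state: t=35/4, x=375/8, v=0 → d = 375/8
a_max = (15/4−0)/(5/4−0) = 3
max v = 15/2 over t∈[5/2,25/4] → v_max = 15/2
check: 15/2·(5/2+15/4) = 375/8 ✓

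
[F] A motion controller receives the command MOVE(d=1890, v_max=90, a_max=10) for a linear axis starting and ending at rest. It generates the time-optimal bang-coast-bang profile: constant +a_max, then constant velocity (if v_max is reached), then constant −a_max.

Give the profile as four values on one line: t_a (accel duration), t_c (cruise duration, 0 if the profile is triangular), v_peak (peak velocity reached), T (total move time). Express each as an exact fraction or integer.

t_a=9 t_c=12 v_peak=90 T=30

v_max²/a_max = 90²/10 = 810
1890 ≥ 810 → trapezoidal
t_a = 90/10 = 9; v_peak = 90
d_cruise = 1890 − 810 = 1080; t_c = 1080/90 = 12
T = 2·9 + 12 = 30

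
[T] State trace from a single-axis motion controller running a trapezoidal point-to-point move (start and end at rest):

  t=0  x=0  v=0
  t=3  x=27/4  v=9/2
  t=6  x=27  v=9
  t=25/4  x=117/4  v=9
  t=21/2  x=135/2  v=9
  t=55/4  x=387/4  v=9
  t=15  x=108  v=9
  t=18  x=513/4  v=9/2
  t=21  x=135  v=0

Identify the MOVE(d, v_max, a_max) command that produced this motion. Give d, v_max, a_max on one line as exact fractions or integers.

final state: t=21, x=135, v=0 → d = 135
a_max = (9/2−0)/(3−0) = 3/2
max v = 9 over t∈[6,15] → v_max = 9
check: 9·(6+9) = 135 ✓

d=135 v_max=9 a_max=3/2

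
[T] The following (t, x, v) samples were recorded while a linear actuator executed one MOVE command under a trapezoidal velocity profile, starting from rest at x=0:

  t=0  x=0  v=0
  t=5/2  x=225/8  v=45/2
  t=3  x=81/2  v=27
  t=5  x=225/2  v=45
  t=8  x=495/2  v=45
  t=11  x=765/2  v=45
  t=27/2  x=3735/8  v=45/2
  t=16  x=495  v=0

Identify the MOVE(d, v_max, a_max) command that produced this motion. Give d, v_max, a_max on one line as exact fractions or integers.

d=495 v_max=45 a_max=9

final state: t=16, x=495, v=0 → d = 495
a_max = (45/2−0)/(5/2−0) = 9
max v = 45 over t∈[5,11] → v_max = 45
check: 45·(5+6) = 495 ✓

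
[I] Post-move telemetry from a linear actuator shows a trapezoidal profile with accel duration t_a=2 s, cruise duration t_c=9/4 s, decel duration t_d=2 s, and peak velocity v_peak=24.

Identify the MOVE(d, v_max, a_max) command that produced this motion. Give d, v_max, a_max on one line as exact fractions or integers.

d=102 v_max=24 a_max=12

a_max = 24/2 = 12
d_a = ½·24·2 = 24; d_c = 24·9/4 = 54
d = 2·24 + 54 = 102
t_c = 9/4 > 0 → v_max = v_peak = 24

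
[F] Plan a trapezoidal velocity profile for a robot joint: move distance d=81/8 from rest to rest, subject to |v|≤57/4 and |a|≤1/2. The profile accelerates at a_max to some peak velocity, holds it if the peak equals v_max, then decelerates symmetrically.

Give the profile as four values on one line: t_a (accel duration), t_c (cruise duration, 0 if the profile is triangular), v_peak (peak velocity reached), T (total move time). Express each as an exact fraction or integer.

v_max²/a_max = (57/4)²/(1/2) = 3249/8
81/8 < 3249/8 so t_c = 0
v_peak = √(81/8·1/2) = √(81/16) = 9/4
t_a = (9/4)/(1/2) = 9/2; t_c = 0
T = 2·9/2 = 9

t_a=9/2 t_c=0 v_peak=9/4 T=9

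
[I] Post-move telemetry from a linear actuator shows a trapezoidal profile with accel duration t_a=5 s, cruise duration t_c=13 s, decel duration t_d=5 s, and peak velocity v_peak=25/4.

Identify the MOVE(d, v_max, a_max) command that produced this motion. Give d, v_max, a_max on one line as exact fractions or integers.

d=225/2 v_max=25/4 a_max=5/4

a_max = (25/4)/5 = 5/4
d_a = ½·25/4·5 = 125/8; d_c = 25/4·13 = 325/4
d = 2·125/8 + 325/4 = 225/2
t_c = 13 > 0 → v_max = v_peak = 25/4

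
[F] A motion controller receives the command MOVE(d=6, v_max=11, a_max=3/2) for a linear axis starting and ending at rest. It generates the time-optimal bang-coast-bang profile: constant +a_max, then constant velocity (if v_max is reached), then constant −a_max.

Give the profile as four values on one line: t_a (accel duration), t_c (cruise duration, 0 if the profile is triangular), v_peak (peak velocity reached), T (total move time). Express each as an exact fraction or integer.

t_a=2 t_c=0 v_peak=3 T=4

vₘ²/aₘ = 11²/(3/2) = 242/3
6 < 242/3 ⇒ no cruise
v_peak = √(6·3/2) = √9 = 3
t_a = 3/(3/2) = 2; t_c = 0
T = 2·2 = 4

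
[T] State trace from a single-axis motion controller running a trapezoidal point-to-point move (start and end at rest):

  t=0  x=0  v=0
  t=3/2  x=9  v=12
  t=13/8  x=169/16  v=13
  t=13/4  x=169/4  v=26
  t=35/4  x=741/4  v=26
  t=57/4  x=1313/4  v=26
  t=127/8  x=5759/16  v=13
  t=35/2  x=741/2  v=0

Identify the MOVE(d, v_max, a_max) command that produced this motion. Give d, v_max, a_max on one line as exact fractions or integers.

d=741/2 v_max=26 a_max=8

final state: t=35/2, x=741/2, v=0 → d = 741/2
a_max = (12−0)/(3/2−0) = 8
max v = 26 over t∈[13/4,57/4] → v_max = 26
check: 26·(13/4+11) = 741/2 ✓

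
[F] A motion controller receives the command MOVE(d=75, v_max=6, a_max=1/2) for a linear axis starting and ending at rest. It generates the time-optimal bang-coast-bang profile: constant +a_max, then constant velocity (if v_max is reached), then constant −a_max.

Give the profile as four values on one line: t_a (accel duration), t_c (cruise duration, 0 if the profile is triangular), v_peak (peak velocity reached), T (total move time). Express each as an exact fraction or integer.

t_a=12 t_c=1/2 v_peak=6 T=49/2

(v_max)²/a_max = 6²/(1/2) = 72
75 ≥ 72 ⇒ cruise phase
t_a = 6/(1/2) = 12; v_peak = 6
d_cruise = 75 − 72 = 3; t_c = 3/6 = 1/2
T = 2·12 + 1/2 = 49/2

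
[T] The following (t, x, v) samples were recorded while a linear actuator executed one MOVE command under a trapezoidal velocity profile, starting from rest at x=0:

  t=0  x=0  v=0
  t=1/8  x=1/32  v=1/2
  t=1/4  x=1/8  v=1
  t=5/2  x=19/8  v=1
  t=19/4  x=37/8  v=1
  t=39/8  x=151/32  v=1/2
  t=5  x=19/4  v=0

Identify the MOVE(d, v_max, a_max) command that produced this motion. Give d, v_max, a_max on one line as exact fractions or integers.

d=19/4 v_max=1 a_max=4

final state: t=5, x=19/4, v=0 → d = 19/4
a_max = (1/2−0)/(1/8−0) = 4
max v = 1 over t∈[1/4,19/4] → v_max = 1
check: 1·(1/4+9/2) = 19/4 ✓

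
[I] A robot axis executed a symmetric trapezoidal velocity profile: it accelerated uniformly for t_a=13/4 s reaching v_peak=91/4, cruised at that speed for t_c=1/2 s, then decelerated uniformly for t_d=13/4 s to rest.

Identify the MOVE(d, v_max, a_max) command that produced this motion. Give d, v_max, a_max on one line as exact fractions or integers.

d=1365/16 v_max=91/4 a_max=7

a_max = (91/4)/(13/4) = 7
d_a = ½·91/4·13/4 = 1183/32; d_c = 91/4·1/2 = 91/8
d = 2·1183/32 + 91/8 = 1365/16
t_c = 1/2 > 0 → v_max = v_peak = 91/4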